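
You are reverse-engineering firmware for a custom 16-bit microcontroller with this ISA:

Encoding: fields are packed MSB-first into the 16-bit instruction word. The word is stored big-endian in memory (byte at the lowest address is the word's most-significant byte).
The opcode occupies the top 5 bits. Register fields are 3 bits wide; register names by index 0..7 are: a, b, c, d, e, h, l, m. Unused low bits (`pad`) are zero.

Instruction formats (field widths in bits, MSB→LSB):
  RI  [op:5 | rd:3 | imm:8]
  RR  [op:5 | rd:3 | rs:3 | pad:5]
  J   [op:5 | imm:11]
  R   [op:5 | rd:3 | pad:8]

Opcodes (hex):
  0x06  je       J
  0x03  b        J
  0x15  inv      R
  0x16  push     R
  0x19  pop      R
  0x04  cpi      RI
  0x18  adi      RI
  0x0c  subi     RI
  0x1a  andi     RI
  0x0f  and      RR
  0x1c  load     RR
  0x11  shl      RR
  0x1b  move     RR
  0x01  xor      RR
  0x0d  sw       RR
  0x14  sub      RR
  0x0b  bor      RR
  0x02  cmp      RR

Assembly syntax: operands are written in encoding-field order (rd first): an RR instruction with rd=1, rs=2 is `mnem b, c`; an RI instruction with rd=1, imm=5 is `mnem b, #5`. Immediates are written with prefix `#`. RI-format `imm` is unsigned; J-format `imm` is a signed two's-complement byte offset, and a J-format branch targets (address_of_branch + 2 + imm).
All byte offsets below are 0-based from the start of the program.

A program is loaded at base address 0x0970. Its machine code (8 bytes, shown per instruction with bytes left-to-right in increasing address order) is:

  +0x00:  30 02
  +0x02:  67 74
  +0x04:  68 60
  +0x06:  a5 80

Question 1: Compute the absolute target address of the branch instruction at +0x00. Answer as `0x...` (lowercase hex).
0x0974

[00] 30 02 → 0x3002
  opcode bits[15:11]=0x6: je/J
  [10:0] imm=2 = #2
  target = base 0x0970 + off 0x00 + 2 + imm 2 = 0x0974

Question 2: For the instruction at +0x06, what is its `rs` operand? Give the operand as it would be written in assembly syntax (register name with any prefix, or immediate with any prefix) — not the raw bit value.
[06] a5 80 → 0xa580
  op=0xa580>>11=0x14 ⇒ sub (RR)
  rd@[10:8]=0x5 ⇒ h
  rs@[7:5]=0x4 ⇒ e

e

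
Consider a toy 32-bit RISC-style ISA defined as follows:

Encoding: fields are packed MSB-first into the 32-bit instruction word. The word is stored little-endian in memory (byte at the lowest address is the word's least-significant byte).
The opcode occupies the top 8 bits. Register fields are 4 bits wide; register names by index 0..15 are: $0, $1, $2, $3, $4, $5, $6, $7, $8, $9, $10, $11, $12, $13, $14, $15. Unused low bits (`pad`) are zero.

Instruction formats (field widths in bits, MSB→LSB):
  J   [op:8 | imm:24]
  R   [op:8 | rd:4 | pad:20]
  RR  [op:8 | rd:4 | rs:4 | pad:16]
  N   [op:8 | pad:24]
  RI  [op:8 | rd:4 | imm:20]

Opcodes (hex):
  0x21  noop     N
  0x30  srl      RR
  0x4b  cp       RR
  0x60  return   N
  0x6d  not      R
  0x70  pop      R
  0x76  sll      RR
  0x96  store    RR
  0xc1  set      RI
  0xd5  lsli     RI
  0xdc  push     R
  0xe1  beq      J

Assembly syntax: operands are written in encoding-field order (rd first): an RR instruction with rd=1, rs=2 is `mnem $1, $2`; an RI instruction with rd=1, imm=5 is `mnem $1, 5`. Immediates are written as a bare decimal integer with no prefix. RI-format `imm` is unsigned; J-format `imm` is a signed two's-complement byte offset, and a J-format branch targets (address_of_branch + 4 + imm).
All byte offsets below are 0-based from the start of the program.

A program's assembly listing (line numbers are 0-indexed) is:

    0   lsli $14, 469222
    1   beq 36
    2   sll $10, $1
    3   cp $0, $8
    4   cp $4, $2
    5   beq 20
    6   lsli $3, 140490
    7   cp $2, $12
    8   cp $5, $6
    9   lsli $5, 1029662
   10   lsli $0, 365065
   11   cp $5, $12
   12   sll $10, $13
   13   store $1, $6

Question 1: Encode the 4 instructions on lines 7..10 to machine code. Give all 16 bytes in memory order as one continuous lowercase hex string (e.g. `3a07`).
line 7 (cp): pack op=0x4b:8|rd=2:4|rs=12:4|pad=0:16 = 0x4b2c0000; little→ 00 00 2c 4b
line 8 (cp): pack op=0x4b:8|rd=5:4|rs=6:4|pad=0:16 = 0x4b560000; little→ 00 00 56 4b
line 9 (lsli): pack op=0xd5:8|rd=5:4|imm=1029662:20 = 0xd55fb61e; little→ 1e b6 5f d5
line 10 (lsli): pack op=0xd5:8|rd=0:4|imm=365065:20 = 0xd5059209; little→ 09 92 05 d5

00002c4b0000564b1eb65fd5099205d5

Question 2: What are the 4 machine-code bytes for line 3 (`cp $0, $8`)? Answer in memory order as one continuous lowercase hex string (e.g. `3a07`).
0000084b

line 3 (cp): pack op=0x4b:8|rd=0:4|rs=8:4|pad=0:16 = 0x4b080000; little→ 00 00 08 4b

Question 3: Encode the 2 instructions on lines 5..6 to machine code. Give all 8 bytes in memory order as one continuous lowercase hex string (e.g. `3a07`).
140000e1ca2432d5

line 5 (beq): pack op=0xe1:8|imm=20:24 = 0xe1000014; little→ 14 00 00 e1
line 6 (lsli): pack op=0xd5:8|rd=3:4|imm=140490:20 = 0xd53224ca; little→ ca 24 32 d5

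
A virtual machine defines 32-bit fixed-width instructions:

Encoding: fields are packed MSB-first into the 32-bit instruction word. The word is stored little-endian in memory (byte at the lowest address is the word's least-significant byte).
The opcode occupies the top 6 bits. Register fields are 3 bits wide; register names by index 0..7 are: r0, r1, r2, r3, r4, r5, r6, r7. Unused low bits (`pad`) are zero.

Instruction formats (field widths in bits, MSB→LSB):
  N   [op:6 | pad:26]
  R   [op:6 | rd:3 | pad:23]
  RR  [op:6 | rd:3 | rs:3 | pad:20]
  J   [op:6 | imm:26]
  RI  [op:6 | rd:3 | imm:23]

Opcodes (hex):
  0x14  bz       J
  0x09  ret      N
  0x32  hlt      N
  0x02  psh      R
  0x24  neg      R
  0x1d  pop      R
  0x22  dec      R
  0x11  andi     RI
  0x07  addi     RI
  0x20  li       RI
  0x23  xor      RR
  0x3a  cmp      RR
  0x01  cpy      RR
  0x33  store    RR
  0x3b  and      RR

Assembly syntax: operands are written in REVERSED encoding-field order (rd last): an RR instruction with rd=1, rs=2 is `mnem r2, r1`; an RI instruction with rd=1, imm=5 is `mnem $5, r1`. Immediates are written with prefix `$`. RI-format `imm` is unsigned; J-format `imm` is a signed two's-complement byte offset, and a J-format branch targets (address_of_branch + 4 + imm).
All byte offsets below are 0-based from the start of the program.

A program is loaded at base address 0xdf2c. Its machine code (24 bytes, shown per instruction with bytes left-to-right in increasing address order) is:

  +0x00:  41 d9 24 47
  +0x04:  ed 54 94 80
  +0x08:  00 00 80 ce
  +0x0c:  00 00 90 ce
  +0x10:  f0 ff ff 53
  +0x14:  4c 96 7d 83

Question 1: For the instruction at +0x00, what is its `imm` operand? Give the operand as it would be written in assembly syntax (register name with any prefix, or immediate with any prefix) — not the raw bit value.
$2414913

[00] 41 d9 24 47 → 0x4724d941
  top 6b → 0x11 → andi [RI]
  rd@[25:23]=0x6 ⇒ r6
  imm@[22:0]=0x24d941 ⇒ $2414913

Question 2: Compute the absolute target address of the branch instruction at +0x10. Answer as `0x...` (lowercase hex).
0xdf30

off 0x10: read f0 ff ff 53 as little → 0x53fffff0
  top 6b → 0x14 → bz [J]
  [25:0] imm=67108848 (s26→-16) = $-16
  target = base 0xdf2c + off 0x10 + 4 + imm -16 = 0xdf30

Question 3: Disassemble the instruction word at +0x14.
li $8230476, r6

+0x14: 4c 96 7d 83 ⇒ word 0x837d964c (little)
  op=0x837d964c>>26=0x20 ⇒ li (RI)
  [25:23] rd=6 = r6
  [22:0] imm=8230476 = $8230476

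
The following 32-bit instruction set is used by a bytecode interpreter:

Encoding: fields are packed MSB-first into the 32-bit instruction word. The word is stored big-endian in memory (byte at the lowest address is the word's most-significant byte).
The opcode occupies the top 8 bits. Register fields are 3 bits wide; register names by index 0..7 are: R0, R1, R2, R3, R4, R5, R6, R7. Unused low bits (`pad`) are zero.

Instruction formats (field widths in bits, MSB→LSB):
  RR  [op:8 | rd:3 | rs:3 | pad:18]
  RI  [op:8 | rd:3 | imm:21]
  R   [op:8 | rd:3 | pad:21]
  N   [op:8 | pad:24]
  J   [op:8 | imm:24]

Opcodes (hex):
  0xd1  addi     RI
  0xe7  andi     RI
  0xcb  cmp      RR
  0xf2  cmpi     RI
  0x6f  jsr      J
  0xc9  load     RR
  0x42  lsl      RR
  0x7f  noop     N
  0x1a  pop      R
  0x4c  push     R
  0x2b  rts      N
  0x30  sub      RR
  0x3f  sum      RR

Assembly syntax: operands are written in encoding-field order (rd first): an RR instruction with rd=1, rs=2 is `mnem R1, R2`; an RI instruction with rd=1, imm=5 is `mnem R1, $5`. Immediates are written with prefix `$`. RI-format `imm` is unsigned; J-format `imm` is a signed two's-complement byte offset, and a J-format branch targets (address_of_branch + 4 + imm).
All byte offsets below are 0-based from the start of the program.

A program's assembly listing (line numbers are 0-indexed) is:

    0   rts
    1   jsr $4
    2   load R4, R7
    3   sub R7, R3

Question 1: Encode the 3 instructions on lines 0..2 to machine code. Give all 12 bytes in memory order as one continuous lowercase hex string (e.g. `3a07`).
line 0 (rts): pack op=0x2b:8|pad=0:24 = 0x2b000000; big→ 2b 00 00 00
line 1 (jsr): pack op=0x6f:8|imm=4:24 = 0x6f000004; big→ 6f 00 00 04
line 2 (load): pack op=0xc9:8|rd=4:3|rs=7:3|pad=0:18 = 0xc99c0000; big→ c9 9c 00 00

2b0000006f000004c99c0000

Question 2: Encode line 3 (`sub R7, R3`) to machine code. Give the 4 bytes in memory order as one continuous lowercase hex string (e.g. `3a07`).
30ec0000

L3: sub op=0x30:8|rd=7:3|rs=3:3|pad=0:18 ⇒ 0x30ec0000 ⇒ big 30 ec 00 00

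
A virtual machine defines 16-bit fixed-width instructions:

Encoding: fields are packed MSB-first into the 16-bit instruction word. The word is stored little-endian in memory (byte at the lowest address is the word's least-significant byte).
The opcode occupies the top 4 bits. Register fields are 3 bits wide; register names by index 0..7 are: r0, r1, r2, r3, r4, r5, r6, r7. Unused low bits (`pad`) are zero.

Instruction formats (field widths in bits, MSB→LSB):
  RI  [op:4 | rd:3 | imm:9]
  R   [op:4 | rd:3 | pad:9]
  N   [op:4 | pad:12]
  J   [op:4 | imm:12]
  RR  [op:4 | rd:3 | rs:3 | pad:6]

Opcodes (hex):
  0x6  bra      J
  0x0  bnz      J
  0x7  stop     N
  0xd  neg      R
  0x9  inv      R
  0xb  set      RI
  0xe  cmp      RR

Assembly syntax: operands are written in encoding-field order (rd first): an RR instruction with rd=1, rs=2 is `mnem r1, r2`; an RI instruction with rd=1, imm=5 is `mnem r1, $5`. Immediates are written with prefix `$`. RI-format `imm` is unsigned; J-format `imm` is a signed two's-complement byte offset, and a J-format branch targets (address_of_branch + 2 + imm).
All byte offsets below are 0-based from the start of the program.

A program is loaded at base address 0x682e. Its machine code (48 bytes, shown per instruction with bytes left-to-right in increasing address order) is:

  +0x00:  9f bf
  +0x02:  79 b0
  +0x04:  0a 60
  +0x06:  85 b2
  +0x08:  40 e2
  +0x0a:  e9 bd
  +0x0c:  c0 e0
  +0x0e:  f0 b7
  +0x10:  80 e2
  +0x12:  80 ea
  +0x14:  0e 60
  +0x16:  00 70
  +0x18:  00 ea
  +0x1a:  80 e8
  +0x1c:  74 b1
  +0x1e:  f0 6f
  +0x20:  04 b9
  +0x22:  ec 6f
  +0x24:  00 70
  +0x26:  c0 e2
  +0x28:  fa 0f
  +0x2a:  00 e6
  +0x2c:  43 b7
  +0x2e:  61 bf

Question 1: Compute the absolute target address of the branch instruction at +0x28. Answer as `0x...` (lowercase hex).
[28] fa 0f → 0x0ffa
  op=0x0ffa>>12=0x0 ⇒ bnz (J)
  imm: (w>>0)&0xfff=0xffa (s12→-6) → $-6
  target = base 0x682e + off 0x28 + 2 + imm -6 = 0x6852

0x6852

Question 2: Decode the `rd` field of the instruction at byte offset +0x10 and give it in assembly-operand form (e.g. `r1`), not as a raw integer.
@+10  little-endian(80 e2) = 0xe280
  top 4b → 0xe → cmp [RR]
  rd@[11:9]=0x1 ⇒ r1
  rs@[8:6]=0x2 ⇒ r2

r1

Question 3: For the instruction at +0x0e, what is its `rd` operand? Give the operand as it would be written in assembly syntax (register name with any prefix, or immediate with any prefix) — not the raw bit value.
r3

@+0e  little-endian(f0 b7) = 0xb7f0
  opcode bits[15:12]=0xb: set/RI
  [11:9] rd=3 = r3
  [8:0] imm=496 = $496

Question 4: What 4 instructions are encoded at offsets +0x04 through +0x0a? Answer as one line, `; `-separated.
bra $10; set r1, $133; cmp r1, r1; set r6, $489

off 0x04: read 0a 60 as little → 0x600a
  opcode bits[15:12]=0x6: bra/J
  [11:0] imm=10 = $10
off 0x06: read 85 b2 as little → 0xb285
  opcode bits[15:12]=0xb: set/RI
  [11:9] rd=1 = r1
  [8:0] imm=133 = $133
off 0x08: read 40 e2 as little → 0xe240
  opcode bits[15:12]=0xe: cmp/RR
  [11:9] rd=1 = r1
  [8:6] rs=1 = r1
off 0x0a: read e9 bd as little → 0xbde9
  opcode bits[15:12]=0xb: set/RI
  [11:9] rd=6 = r6
  [8:0] imm=489 = $489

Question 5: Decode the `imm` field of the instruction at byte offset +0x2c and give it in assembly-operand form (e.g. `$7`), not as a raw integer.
@+2c  little-endian(43 b7) = 0xb743
  op=0xb743>>12=0xb ⇒ set (RI)
  [11:9] rd=3 = r3
  [8:0] imm=323 = $323

$323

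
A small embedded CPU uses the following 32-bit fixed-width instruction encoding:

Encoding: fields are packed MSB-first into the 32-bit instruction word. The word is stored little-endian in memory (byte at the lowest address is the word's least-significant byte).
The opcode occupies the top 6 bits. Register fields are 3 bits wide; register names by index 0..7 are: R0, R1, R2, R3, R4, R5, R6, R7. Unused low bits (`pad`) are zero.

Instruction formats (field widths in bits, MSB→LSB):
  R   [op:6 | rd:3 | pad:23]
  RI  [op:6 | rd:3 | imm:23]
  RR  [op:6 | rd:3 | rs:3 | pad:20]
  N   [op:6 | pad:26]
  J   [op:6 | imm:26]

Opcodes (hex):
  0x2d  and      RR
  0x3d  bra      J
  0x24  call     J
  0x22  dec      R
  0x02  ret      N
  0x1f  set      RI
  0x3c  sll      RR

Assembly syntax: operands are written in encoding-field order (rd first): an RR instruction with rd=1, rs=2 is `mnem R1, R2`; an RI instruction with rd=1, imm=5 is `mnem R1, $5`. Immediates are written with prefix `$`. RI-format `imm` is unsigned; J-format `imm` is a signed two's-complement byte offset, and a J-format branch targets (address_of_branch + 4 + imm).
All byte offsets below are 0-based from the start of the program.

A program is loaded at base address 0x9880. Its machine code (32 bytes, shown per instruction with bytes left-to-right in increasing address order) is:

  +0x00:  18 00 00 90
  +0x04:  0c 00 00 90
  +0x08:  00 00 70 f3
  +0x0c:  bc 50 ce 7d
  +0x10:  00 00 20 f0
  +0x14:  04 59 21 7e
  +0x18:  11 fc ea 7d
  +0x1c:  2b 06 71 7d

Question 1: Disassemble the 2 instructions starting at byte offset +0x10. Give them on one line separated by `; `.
sll R0, R2; set R4, $2185476

+0x10: 00 00 20 f0 ⇒ word 0xf0200000 (little)
  opcode bits[31:26]=0x3c: sll/RR
  [25:23] rd=0 = R0
  [22:20] rs=2 = R2
+0x14: 04 59 21 7e ⇒ word 0x7e215904 (little)
  opcode bits[31:26]=0x1f: set/RI
  [25:23] rd=4 = R4
  [22:0] imm=2185476 = $2185476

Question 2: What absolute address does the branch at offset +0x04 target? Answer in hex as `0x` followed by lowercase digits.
@+04  little-endian(0c 00 00 90) = 0x9000000c
  top 6b → 0x24 → call [J]
  imm@[25:0]=0xc ⇒ $12
  target = base 0x9880 + off 0x04 + 4 + imm 12 = 0x9894

0x9894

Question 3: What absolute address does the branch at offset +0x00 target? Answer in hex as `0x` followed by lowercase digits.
0x989c

off 0x00: read 18 00 00 90 as little → 0x90000018
  top 6b → 0x24 → call [J]
  [25:0] imm=24 = $24
  target = base 0x9880 + off 0x00 + 4 + imm 24 = 0x989c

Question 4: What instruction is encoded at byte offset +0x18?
@+18  little-endian(11 fc ea 7d) = 0x7deafc11
  top 6b → 0x1f → set [RI]
  [25:23] rd=3 = R3
  [22:0] imm=7011345 = $7011345

set R3, $7011345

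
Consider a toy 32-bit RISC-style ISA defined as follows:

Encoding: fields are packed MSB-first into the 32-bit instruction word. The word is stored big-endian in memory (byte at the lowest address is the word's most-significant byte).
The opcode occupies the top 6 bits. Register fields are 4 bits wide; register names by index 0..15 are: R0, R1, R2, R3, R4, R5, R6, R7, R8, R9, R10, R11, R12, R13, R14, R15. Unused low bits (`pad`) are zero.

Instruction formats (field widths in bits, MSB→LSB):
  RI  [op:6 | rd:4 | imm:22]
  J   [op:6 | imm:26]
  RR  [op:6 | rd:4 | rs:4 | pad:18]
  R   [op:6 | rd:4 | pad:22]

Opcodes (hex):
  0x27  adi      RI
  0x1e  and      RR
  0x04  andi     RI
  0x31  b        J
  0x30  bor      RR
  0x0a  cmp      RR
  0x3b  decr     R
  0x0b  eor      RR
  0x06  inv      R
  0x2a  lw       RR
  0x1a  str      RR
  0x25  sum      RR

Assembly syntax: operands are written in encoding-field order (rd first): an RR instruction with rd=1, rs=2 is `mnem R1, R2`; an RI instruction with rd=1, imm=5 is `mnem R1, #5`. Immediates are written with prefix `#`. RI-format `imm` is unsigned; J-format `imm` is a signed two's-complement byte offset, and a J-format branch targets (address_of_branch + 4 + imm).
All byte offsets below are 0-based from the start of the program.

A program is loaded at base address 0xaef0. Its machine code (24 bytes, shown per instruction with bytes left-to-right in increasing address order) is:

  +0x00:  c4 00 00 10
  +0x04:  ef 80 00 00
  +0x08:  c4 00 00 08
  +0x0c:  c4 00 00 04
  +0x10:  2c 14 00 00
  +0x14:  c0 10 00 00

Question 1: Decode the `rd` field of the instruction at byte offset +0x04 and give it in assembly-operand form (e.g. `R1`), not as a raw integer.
R14

+0x04: ef 80 00 00 ⇒ word 0xef800000 (big)
  top 6b → 0x3b → decr [R]
  [25:22] rd=14 = R14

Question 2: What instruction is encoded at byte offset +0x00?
@+00  big-endian(c4 00 00 10) = 0xc4000010
  top 6b → 0x31 → b [J]
  imm: (w>>0)&0x3ffffff=0x10 → #16

b #16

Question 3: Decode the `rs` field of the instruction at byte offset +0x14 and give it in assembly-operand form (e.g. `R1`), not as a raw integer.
R4

[14] c0 10 00 00 → 0xc0100000
  op=0xc0100000>>26=0x30 ⇒ bor (RR)
  rd@[25:22]=0x0 ⇒ R0
  rs@[21:18]=0x4 ⇒ R4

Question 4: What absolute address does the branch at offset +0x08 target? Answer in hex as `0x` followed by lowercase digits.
off 0x08: read c4 00 00 08 as big → 0xc4000008
  op=0xc4000008>>26=0x31 ⇒ b (J)
  imm: (w>>0)&0x3ffffff=0x8 → #8
  target = base 0xaef0 + off 0x08 + 4 + imm 8 = 0xaf04

0xaf04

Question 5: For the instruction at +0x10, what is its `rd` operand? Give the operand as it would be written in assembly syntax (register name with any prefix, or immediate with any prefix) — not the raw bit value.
+0x10: 2c 14 00 00 ⇒ word 0x2c140000 (big)
  opcode bits[31:26]=0xb: eor/RR
  rd: (w>>22)&0xf=0x0 → R0
  rs: (w>>18)&0xf=0x5 → R5

R0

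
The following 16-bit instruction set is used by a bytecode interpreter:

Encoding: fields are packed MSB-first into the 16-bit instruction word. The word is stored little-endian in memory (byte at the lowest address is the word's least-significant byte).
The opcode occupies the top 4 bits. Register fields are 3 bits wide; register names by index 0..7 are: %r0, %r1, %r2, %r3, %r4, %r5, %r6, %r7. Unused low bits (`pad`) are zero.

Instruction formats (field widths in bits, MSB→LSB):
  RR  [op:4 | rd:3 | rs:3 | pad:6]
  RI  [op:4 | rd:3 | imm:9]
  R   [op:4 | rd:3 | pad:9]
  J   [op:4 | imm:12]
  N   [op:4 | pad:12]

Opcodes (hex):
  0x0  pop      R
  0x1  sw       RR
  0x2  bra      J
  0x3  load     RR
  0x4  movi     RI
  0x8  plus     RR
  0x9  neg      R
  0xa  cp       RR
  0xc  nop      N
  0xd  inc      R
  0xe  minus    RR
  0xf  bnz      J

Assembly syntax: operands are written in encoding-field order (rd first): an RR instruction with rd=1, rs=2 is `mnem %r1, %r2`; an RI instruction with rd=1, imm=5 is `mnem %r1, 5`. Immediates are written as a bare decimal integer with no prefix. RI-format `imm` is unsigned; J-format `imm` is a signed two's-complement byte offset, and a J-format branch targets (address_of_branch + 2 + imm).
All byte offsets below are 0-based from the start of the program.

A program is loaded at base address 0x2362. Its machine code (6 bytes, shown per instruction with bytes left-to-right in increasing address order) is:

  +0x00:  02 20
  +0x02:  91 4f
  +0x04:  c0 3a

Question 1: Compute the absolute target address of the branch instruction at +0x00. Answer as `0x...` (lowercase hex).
0x2366

off 0x00: read 02 20 as little → 0x2002
  op=0x2002>>12=0x2 ⇒ bra (J)
  imm: (w>>0)&0xfff=0x2 → 2
  target = base 0x2362 + off 0x00 + 2 + imm 2 = 0x2366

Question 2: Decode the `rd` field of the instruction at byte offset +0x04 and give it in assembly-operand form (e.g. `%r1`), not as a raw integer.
[04] c0 3a → 0x3ac0
  top 4b → 0x3 → load [RR]
  rd: (w>>9)&0x7=0x5 → %r5
  rs: (w>>6)&0x7=0x3 → %r3

%r5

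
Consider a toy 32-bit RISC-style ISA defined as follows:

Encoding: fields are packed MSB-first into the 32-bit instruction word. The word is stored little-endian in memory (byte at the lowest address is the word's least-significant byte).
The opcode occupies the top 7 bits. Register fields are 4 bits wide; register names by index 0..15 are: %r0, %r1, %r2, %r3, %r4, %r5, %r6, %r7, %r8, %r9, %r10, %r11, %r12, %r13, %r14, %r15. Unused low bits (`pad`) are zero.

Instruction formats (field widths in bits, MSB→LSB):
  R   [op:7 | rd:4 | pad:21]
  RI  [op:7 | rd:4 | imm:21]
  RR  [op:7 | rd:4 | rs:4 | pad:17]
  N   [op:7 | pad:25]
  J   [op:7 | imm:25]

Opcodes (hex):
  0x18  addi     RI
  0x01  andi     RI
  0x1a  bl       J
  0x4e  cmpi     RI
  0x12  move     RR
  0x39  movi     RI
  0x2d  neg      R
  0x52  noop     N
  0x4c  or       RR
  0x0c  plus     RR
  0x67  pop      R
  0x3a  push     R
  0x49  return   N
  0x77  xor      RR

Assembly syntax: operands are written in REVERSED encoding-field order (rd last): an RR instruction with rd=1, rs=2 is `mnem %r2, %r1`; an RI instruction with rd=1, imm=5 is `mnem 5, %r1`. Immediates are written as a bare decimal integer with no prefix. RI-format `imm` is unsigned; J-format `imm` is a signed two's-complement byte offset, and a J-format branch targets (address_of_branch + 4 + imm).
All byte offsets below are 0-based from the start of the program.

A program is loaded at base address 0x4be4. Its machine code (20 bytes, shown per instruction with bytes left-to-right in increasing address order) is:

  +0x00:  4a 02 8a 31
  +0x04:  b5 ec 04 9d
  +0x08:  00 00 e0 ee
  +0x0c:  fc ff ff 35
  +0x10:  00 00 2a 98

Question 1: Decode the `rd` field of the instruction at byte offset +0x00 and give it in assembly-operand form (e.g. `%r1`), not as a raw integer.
%r12

off 0x00: read 4a 02 8a 31 as little → 0x318a024a
  opcode bits[31:25]=0x18: addi/RI
  [24:21] rd=12 = %r12
  [20:0] imm=655946 = 655946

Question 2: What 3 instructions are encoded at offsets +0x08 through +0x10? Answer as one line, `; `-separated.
off 0x08: read 00 00 e0 ee as little → 0xeee00000
  op=0xeee00000>>25=0x77 ⇒ xor (RR)
  rd@[24:21]=0x7 ⇒ %r7
  rs@[20:17]=0x0 ⇒ %r0
off 0x0c: read fc ff ff 35 as little → 0x35fffffc
  op=0x35fffffc>>25=0x1a ⇒ bl (J)
  imm@[24:0]=0x1fffffc (s25→-4) ⇒ -4
off 0x10: read 00 00 2a 98 as little → 0x982a0000
  op=0x982a0000>>25=0x4c ⇒ or (RR)
  rd@[24:21]=0x1 ⇒ %r1
  rs@[20:17]=0x5 ⇒ %r5

xor %r0, %r7; bl -4; or %r5, %r1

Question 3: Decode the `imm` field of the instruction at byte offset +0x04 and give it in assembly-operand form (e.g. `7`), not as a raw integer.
+0x04: b5 ec 04 9d ⇒ word 0x9d04ecb5 (little)
  opcode bits[31:25]=0x4e: cmpi/RI
  [24:21] rd=8 = %r8
  [20:0] imm=322741 = 322741

322741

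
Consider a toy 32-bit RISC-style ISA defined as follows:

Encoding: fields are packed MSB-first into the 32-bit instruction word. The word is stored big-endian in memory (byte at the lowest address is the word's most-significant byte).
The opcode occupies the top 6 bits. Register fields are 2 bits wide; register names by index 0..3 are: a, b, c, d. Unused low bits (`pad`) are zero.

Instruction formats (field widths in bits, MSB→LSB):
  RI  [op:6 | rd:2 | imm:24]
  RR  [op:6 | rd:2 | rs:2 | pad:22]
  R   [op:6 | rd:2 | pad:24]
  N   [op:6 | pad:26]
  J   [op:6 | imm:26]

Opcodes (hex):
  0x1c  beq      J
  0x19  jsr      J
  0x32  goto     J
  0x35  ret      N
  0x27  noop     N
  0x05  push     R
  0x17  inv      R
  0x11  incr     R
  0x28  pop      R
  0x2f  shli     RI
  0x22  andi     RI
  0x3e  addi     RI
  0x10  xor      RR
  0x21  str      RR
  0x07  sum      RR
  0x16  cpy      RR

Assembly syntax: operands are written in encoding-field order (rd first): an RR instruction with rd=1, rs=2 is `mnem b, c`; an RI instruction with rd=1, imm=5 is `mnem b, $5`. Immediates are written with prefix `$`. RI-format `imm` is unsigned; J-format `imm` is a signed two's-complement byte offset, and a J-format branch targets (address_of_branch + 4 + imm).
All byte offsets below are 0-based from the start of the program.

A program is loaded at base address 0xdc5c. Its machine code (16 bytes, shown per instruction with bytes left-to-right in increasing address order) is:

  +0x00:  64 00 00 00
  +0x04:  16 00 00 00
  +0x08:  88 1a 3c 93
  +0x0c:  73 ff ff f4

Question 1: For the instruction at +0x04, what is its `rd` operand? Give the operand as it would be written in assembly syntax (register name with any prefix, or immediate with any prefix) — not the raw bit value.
c

+0x04: 16 00 00 00 ⇒ word 0x16000000 (big)
  opcode bits[31:26]=0x5: push/R
  [25:24] rd=2 = c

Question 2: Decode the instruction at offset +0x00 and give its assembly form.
jsr $0

@+00  big-endian(64 00 00 00) = 0x64000000
  op=0x64000000>>26=0x19 ⇒ jsr (J)
  [25:0] imm=0 = $0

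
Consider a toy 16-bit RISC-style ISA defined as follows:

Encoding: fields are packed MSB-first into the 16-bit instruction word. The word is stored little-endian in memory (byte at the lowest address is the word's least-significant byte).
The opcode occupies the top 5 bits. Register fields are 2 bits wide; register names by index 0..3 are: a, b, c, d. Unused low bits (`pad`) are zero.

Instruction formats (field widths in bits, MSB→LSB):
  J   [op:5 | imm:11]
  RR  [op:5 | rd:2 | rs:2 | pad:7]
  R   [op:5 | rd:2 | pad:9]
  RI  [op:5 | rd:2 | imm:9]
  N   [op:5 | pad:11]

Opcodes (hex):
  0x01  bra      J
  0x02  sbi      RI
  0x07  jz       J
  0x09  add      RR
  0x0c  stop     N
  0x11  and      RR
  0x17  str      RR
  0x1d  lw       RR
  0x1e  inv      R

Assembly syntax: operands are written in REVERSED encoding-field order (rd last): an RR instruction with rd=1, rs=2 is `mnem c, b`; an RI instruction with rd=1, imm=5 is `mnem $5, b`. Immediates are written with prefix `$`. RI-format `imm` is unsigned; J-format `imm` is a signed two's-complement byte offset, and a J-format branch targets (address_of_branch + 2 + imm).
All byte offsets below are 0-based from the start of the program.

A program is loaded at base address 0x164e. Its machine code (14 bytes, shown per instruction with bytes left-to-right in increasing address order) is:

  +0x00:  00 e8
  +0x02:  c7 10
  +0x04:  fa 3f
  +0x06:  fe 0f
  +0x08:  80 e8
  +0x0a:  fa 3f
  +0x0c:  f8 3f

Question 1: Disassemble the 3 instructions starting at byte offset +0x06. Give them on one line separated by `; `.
bra $-2; lw b, a; jz $-6

[06] fe 0f → 0x0ffe
  op=0x0ffe>>11=0x1 ⇒ bra (J)
  imm@[10:0]=0x7fe (s11→-2) ⇒ $-2
[08] 80 e8 → 0xe880
  op=0xe880>>11=0x1d ⇒ lw (RR)
  rd@[10:9]=0x0 ⇒ a
  rs@[8:7]=0x1 ⇒ b
[0a] fa 3f → 0x3ffa
  op=0x3ffa>>11=0x7 ⇒ jz (J)
  imm@[10:0]=0x7fa (s11→-6) ⇒ $-6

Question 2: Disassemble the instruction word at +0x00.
lw a, a

+0x00: 00 e8 ⇒ word 0xe800 (little)
  op=0xe800>>11=0x1d ⇒ lw (RR)
  [10:9] rd=0 = a
  [8:7] rs=0 = a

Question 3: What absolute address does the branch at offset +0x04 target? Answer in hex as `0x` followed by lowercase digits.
@+04  little-endian(fa 3f) = 0x3ffa
  opcode bits[15:11]=0x7: jz/J
  imm: (w>>0)&0x7ff=0x7fa (s11→-6) → $-6
  target = base 0x164e + off 0x04 + 2 + imm -6 = 0x164e

0x164e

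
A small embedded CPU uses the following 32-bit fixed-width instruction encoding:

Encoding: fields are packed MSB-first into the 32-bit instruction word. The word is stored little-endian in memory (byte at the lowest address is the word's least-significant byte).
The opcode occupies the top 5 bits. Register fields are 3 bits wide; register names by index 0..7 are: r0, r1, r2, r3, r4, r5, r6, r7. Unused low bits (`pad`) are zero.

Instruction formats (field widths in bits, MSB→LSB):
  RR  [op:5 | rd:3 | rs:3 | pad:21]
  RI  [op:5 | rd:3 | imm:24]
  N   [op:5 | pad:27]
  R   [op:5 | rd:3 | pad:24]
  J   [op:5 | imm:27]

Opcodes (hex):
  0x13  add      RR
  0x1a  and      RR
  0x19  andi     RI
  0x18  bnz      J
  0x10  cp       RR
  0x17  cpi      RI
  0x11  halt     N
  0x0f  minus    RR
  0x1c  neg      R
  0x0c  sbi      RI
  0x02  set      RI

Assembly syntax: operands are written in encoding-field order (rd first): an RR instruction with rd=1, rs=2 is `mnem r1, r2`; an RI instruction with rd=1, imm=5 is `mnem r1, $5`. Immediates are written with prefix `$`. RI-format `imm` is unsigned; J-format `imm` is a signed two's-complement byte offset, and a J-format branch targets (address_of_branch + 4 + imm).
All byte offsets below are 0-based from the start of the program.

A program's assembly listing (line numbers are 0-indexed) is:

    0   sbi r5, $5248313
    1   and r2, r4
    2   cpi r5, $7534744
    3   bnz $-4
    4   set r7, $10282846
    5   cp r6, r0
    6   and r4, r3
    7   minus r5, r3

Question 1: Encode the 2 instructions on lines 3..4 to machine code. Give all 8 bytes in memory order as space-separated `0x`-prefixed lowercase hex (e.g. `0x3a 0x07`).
L3: bnz op=0x18:5|imm=-4:27 ⇒ 0xc7fffffc ⇒ little fc ff ff c7
L4: set op=0x2:5|rd=7:3|imm=10282846:24 ⇒ 0x179ce75e ⇒ little 5e e7 9c 17

0xfc 0xff 0xff 0xc7 0x5e 0xe7 0x9c 0x17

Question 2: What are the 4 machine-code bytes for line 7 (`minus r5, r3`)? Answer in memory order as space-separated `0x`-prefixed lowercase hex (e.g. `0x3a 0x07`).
line 7 (minus): pack op=0xf:5|rd=5:3|rs=3:3|pad=0:21 = 0x7d600000; little→ 00 00 60 7d

0x00 0x00 0x60 0x7d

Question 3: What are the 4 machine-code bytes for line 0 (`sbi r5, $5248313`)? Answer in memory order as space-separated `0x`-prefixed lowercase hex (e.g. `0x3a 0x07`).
0x39 0x15 0x50 0x65

L0: sbi op=0xc:5|rd=5:3|imm=5248313:24 ⇒ 0x65501539 ⇒ little 39 15 50 65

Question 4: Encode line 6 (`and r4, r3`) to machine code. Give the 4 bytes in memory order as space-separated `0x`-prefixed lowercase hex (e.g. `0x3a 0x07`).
6. and fields op=0x1a:5|rd=4:3|rs=3:3|pad=0:21 → word d4600000h → 00 00 60 d4

0x00 0x00 0x60 0xd4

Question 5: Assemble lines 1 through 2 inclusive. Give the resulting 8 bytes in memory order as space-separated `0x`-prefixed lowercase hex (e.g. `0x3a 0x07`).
0x00 0x00 0x80 0xd2 0x98 0xf8 0x72 0xbd

L1: and op=0x1a:5|rd=2:3|rs=4:3|pad=0:21 ⇒ 0xd2800000 ⇒ little 00 00 80 d2
L2: cpi op=0x17:5|rd=5:3|imm=7534744:24 ⇒ 0xbd72f898 ⇒ little 98 f8 72 bd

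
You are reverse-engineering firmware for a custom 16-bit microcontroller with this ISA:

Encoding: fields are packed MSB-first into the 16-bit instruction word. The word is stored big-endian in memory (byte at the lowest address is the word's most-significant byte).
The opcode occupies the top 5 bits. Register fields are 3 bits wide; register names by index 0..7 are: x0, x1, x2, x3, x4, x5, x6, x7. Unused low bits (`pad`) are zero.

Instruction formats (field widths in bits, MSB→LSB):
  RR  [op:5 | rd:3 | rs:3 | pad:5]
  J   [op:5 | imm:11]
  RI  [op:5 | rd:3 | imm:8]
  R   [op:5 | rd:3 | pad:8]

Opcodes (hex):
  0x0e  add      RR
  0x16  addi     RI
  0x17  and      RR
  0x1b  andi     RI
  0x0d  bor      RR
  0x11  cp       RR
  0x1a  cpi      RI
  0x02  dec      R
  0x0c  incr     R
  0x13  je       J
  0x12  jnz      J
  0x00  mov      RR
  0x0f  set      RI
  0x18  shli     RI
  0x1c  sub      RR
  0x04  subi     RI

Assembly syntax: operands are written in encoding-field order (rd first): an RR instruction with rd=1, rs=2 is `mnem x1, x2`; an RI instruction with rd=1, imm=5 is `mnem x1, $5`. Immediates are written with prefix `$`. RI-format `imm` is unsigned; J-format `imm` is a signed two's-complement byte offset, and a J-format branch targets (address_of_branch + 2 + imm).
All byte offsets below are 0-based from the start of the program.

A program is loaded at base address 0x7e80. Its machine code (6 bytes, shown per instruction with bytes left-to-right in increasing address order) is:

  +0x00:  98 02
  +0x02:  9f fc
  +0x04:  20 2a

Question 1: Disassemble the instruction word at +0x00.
[00] 98 02 → 0x9802
  opcode bits[15:11]=0x13: je/J
  imm@[10:0]=0x2 ⇒ $2

je $2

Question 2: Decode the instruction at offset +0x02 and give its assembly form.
je $-4

+0x02: 9f fc ⇒ word 0x9ffc (big)
  op=0x9ffc>>11=0x13 ⇒ je (J)
  imm@[10:0]=0x7fc (s11→-4) ⇒ $-4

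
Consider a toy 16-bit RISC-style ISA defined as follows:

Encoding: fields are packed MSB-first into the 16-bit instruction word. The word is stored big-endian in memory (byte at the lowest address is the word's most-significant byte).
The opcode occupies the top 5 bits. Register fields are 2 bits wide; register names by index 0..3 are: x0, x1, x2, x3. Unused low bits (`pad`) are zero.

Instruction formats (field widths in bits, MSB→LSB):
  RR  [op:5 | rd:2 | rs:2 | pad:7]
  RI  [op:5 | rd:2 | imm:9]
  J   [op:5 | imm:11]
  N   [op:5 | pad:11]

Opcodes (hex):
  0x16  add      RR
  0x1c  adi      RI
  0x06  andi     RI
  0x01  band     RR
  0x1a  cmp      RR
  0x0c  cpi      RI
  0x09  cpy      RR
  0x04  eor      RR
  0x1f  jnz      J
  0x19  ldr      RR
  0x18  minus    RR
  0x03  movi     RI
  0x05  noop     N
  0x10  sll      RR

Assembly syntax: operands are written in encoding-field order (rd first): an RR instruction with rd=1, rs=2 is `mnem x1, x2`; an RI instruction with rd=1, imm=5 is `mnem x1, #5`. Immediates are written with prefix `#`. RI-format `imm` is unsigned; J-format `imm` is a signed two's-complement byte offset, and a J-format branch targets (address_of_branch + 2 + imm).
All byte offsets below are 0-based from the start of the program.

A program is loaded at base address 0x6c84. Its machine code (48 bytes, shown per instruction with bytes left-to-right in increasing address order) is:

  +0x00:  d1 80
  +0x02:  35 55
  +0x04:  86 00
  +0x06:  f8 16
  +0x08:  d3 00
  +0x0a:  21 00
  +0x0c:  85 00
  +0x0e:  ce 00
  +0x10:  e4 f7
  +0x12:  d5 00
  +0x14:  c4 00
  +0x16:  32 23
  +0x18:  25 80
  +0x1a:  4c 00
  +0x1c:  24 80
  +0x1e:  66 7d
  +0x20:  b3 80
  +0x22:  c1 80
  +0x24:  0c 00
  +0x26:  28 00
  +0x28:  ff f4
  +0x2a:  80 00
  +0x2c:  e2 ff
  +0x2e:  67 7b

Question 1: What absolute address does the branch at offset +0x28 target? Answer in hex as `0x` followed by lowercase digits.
@+28  big-endian(ff f4) = 0xfff4
  top 5b → 0x1f → jnz [J]
  [10:0] imm=2036 (s11→-12) = #-12
  target = base 0x6c84 + off 0x28 + 2 + imm -12 = 0x6ca2

0x6ca2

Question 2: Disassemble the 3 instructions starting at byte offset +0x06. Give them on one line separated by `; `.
jnz #22; cmp x1, x2; eor x0, x2

@+06  big-endian(f8 16) = 0xf816
  opcode bits[15:11]=0x1f: jnz/J
  imm: (w>>0)&0x7ff=0x16 → #22
@+08  big-endian(d3 00) = 0xd300
  opcode bits[15:11]=0x1a: cmp/RR
  rd: (w>>9)&0x3=0x1 → x1
  rs: (w>>7)&0x3=0x2 → x2
@+0a  big-endian(21 00) = 0x2100
  opcode bits[15:11]=0x4: eor/RR
  rd: (w>>9)&0x3=0x0 → x0
  rs: (w>>7)&0x3=0x2 → x2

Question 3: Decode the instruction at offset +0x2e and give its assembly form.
cpi x3, #379

off 0x2e: read 67 7b as big → 0x677b
  opcode bits[15:11]=0xc: cpi/RI
  rd@[10:9]=0x3 ⇒ x3
  imm@[8:0]=0x17b ⇒ #379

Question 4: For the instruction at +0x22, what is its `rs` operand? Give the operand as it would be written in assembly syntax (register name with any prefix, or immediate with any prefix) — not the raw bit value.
[22] c1 80 → 0xc180
  top 5b → 0x18 → minus [RR]
  rd: (w>>9)&0x3=0x0 → x0
  rs: (w>>7)&0x3=0x3 → x3

x3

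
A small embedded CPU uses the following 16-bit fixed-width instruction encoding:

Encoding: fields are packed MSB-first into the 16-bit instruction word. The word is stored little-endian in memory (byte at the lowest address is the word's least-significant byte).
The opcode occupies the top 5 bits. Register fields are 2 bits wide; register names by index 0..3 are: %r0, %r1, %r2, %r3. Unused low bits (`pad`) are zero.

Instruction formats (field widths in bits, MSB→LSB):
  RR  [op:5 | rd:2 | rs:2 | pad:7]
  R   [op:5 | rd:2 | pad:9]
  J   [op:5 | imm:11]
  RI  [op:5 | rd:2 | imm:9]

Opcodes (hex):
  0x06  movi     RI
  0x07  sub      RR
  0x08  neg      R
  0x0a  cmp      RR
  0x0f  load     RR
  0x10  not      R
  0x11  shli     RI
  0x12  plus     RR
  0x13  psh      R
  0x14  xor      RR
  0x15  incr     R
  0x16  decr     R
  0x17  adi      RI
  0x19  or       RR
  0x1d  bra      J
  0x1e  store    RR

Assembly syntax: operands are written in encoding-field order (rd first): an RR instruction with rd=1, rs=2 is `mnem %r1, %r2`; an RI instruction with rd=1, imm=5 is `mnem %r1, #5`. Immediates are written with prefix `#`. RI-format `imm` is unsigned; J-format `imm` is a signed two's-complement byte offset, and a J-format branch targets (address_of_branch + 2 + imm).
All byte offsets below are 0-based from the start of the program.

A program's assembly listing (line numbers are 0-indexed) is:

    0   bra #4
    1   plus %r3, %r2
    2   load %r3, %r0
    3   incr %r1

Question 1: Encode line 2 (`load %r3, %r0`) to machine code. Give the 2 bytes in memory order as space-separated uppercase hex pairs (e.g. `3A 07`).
00 7E

2. load fields op=0xf:5|rd=3:2|rs=0:2|pad=0:7 → word 7e00h → 00 7e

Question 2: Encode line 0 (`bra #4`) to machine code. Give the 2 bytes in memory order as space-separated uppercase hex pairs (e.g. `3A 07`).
0. bra fields op=0x1d:5|imm=4:11 → word e804h → 04 e8

04 E8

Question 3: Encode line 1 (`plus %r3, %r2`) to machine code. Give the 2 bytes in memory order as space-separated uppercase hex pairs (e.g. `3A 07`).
line 1 (plus): pack op=0x12:5|rd=3:2|rs=2:2|pad=0:7 = 0x9700; little→ 00 97

00 97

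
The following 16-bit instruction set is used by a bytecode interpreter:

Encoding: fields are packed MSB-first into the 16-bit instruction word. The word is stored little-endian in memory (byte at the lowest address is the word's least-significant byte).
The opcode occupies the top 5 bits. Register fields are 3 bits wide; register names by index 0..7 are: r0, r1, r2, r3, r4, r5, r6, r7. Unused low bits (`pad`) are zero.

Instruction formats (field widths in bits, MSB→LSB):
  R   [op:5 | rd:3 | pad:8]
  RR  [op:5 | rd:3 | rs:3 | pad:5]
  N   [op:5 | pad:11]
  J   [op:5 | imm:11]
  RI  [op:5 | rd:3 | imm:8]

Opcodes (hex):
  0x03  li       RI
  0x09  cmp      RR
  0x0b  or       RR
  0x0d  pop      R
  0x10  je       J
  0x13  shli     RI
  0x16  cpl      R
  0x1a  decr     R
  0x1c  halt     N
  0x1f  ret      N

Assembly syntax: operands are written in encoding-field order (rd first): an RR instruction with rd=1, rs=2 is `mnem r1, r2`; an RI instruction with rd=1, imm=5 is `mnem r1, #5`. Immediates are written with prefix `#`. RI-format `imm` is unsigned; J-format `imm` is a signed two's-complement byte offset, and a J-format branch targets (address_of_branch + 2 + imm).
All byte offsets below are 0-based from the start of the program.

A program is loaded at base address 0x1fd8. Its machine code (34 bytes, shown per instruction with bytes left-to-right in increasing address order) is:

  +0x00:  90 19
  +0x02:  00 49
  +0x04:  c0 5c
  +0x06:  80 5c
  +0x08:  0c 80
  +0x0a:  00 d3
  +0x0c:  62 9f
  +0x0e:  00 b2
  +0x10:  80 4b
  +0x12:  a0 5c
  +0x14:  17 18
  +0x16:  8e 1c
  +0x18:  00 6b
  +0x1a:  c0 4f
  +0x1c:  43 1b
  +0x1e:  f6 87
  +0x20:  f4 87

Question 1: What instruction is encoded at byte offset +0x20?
[20] f4 87 → 0x87f4
  opcode bits[15:11]=0x10: je/J
  imm: (w>>0)&0x7ff=0x7f4 (s11→-12) → #-12

je #-12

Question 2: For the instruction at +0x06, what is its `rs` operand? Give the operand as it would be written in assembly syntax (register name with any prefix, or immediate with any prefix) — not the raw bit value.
off 0x06: read 80 5c as little → 0x5c80
  op=0x5c80>>11=0xb ⇒ or (RR)
  rd: (w>>8)&0x7=0x4 → r4
  rs: (w>>5)&0x7=0x4 → r4

r4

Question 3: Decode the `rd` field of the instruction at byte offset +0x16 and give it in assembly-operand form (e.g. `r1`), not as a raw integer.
[16] 8e 1c → 0x1c8e
  opcode bits[15:11]=0x3: li/RI
  rd: (w>>8)&0x7=0x4 → r4
  imm: (w>>0)&0xff=0x8e → #142

r4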